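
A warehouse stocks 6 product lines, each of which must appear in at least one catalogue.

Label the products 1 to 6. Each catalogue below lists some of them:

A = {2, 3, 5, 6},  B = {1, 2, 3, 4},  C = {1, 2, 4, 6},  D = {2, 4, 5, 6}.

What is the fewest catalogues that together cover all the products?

Take {B, D}. Their union is {1, 2, 3, 4, 5, 6}, which is all 6 products.
No single catalogue has all 6 products (the largest, A, has 4), so 2 is optimal.

2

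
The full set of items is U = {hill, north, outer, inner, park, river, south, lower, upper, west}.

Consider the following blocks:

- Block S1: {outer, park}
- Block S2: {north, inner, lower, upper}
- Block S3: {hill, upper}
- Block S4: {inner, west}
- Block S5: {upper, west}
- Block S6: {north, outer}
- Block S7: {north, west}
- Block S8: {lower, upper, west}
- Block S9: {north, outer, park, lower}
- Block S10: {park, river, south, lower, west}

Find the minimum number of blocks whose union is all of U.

4

S2, S3, S9, and S10 cover everything between them: the union {hill, north, outer, inner, park, river, south, lower, upper, west} is all of U.
No 3 of the 10 blocks cover everything (all 120 combinations miss at least one item), so 4 is optimal.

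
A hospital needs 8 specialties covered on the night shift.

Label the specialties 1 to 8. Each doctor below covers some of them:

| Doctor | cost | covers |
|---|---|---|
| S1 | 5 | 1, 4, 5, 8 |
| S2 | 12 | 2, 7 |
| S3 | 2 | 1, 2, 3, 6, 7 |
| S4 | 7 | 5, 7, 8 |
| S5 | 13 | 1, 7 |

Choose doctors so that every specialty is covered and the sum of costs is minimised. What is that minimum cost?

7

S1, S3 together cover every specialty (S1 ∪ S3 = {1, 2, 3, 4, 5, 6, 7, 8}); total cost 5 + 2 = 7.
No covering selection has total cost below 7.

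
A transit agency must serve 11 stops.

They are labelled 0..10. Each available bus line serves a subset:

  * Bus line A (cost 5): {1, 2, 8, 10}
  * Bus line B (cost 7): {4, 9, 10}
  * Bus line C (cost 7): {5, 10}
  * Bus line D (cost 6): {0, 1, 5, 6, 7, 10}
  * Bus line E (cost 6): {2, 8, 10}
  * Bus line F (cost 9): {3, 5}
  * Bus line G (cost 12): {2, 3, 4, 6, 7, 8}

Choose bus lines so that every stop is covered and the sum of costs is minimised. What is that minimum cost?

25

B, D, G together cover every stop (B ∪ D ∪ G = {0, 1, 2, 3, 4, 5, 6, 7, 8, 9, 10}); total cost 7 + 6 + 12 = 25.
The greedy pick D, A, B, F costs 27; no covering selection beats 25.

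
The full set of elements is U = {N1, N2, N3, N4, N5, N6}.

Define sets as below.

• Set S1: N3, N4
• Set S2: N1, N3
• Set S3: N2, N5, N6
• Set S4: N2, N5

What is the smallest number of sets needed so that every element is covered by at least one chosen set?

3

Take {S1, S2, S3}. Their union is {N1, N2, N3, N4, N5, N6}, which is all 6 elements.
Only S2 contains N1, so S2 is forced; the remaining 4 elements need at least 2 more sets (each remaining set adds at most 3) — so at least 3 sets are needed, and 3 is optimal.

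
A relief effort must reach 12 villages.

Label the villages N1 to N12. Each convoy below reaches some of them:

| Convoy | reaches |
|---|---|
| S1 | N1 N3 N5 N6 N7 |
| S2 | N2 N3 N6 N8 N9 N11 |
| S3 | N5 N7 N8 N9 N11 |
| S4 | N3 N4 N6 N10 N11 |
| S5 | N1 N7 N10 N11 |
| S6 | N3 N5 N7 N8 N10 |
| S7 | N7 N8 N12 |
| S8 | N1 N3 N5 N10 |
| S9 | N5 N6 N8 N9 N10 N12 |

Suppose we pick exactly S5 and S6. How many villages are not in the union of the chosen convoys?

Union of S5, S6 = {N1, N3, N5, N7, N8, N10, N11}.
Not covered: N2, N4, N6, N9, N12 — 5 villages.

5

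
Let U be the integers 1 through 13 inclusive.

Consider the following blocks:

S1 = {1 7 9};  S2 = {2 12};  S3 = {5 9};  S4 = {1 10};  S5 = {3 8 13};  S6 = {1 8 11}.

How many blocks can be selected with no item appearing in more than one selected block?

4

S2, S3, S4, S5 are pairwise disjoint (S2={2,12}; S3={5,9}; S4={1,10}; S5={3,8,13}).
Every remaining block overlaps one of these, and no 5 of the listed blocks are pairwise disjoint, so 4 is the maximum.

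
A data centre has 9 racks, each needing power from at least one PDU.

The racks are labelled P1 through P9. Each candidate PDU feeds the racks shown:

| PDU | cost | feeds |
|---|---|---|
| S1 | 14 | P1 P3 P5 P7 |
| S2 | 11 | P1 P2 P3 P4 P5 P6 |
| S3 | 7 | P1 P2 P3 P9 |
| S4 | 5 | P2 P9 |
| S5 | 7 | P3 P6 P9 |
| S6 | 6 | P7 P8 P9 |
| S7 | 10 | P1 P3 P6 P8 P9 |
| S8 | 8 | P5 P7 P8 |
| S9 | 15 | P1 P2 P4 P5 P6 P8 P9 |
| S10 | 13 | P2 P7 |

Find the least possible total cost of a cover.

S2, S6 together cover every rack (S2 ∪ S6 = {P1, P2, P3, P4, P5, P6, P7, P8, P9}); total cost 11 + 6 = 17.
The greedy pick S3, S8, S2 costs 26; no covering selection beats 17.

17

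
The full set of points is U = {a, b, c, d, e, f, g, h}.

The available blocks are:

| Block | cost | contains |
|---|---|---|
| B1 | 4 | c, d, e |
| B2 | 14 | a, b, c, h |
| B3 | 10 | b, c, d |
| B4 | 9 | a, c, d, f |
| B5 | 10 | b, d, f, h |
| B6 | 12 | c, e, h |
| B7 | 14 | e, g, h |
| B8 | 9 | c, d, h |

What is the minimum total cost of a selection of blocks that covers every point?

B3, B4, B7 together cover every point (B3 ∪ B4 ∪ B7 = {a, b, c, d, e, f, g, h}); total cost 10 + 9 + 14 = 33.
The greedy pick B1, B5, B4, B7 costs 37; no covering selection beats 33.

33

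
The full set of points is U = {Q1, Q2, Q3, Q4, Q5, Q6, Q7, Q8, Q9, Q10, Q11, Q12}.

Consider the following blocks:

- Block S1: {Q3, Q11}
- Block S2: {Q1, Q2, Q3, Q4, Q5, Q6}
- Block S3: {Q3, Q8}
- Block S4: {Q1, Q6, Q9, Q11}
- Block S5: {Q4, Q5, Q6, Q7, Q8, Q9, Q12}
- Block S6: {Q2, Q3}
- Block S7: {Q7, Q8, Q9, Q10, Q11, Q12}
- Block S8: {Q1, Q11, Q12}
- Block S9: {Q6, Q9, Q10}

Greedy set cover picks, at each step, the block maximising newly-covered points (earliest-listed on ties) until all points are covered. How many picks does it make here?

3

Greedy: pick S5 (covers 7 new) → pick S2 (covers 3 new) → pick S7 (covers 2 new). Total picks: 3.
(The true minimum cover uses only 2 blocks, so greedy is not optimal here.)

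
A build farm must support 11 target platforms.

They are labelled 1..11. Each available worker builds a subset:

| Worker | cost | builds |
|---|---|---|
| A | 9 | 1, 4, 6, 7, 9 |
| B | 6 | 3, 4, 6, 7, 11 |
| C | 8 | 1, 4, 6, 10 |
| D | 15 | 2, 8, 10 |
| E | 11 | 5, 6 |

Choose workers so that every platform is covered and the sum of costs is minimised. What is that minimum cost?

41

A, B, D, E together cover every platform (A ∪ B ∪ D ∪ E = {1, 2, 3, 4, 5, 6, 7, 8, 9, 10, 11}); total cost 9 + 6 + 15 + 11 = 41.
The greedy pick B, C, D, A, E costs 49; no covering selection beats 41.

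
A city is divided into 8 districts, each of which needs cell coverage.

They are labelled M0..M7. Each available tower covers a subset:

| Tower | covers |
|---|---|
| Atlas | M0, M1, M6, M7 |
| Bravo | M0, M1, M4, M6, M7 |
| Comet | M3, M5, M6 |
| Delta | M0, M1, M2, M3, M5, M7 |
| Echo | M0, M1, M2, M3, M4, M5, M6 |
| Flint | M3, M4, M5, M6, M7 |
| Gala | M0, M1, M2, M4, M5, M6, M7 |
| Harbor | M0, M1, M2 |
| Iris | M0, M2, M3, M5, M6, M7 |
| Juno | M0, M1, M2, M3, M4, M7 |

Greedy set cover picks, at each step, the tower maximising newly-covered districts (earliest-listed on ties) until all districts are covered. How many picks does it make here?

2

Greedy: pick Echo (covers 7 new) → pick Atlas (covers 1 new). Total picks: 2.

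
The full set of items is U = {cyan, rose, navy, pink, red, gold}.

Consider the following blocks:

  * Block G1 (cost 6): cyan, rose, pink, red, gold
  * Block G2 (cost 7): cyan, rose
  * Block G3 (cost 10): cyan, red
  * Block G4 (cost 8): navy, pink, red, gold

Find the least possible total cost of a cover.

G1, G4 together cover every item (G1 ∪ G4 = {cyan, rose, navy, pink, red, gold}); total cost 6 + 8 = 14.
No covering selection has total cost below 14.

14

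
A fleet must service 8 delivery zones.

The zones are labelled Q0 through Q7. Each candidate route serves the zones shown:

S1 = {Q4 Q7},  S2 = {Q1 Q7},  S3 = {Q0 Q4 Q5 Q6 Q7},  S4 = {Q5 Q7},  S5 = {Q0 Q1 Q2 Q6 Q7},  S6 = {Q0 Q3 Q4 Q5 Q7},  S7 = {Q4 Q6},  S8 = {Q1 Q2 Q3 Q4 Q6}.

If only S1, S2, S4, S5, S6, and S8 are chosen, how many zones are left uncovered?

Union of S1, S2, S4, S5, S6, S8 = {Q0, Q1, Q2, Q3, Q4, Q5, Q6, Q7} — that's every zone, so 0 are uncovered.

0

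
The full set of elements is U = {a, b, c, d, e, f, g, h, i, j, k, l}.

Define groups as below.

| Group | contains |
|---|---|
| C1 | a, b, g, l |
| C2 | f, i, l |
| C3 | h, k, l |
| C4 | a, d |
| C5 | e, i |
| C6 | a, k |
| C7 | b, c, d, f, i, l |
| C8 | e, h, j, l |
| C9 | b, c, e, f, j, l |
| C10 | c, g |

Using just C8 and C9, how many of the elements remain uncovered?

5

Union of C8, C9 = {b, c, e, f, h, j, l}.
Not covered: a, d, g, i, k — 5 elements.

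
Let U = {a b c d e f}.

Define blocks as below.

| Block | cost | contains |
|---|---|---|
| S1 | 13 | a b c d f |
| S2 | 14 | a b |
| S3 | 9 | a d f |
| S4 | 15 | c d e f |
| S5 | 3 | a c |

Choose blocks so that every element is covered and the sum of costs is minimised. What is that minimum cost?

28

S1, S4 together cover every element (S1 ∪ S4 = {a, b, c, d, e, f}); total cost 13 + 15 = 28.
The greedy pick S5, S1, S4 costs 31; no covering selection beats 28.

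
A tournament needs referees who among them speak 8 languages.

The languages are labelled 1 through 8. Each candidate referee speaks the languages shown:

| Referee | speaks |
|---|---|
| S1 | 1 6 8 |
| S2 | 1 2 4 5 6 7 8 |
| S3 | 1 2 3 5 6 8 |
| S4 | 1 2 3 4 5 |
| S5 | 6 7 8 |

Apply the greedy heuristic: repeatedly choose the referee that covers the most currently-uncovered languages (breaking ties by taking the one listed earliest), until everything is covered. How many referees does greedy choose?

2

Greedy: pick S2 (covers 7 new) → pick S3 (covers 1 new). Total picks: 2.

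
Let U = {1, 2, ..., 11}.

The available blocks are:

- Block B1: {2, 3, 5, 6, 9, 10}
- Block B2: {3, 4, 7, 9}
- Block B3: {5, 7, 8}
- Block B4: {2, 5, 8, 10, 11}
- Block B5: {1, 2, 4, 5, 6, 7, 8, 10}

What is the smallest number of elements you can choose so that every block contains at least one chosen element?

2

H = {4, 5} meets every block (each contains at least one member of H), and |H| = 2.
The blocks B2, B4 are pairwise disjoint, so any hitting set needs a separate element for each — at least 2. Hence 2 is optimal.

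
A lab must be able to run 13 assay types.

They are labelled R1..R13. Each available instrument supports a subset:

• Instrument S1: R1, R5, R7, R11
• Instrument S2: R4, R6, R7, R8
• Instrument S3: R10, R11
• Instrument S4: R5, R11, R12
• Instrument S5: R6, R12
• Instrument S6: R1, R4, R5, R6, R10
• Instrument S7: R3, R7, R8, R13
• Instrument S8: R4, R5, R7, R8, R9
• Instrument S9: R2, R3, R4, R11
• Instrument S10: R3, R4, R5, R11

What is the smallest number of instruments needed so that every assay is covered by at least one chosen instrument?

5

S5 and S6 and S7 and S8 and S9 together: S5 ∪ S6 ∪ S7 ∪ S8 ∪ S9 = {R1, R2, R3, R4, R5, R6, R7, R8, R9, R10, R11, R12, R13} — every assay is covered.
No 4 of the 10 instruments cover everything (all 210 combinations miss at least one assay), so 5 is optimal.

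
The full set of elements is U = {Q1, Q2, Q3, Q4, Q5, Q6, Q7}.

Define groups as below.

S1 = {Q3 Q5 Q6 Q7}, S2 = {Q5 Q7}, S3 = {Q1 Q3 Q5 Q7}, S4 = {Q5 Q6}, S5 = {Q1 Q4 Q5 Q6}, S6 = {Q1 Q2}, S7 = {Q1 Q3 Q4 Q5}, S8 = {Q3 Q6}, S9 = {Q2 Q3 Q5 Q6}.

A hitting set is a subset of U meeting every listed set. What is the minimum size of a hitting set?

H = {Q2, Q3, Q5} meets every group (each contains at least one member of H), and |H| = 3.
The groups S2, S6, S8 are pairwise disjoint, so any hitting set needs a separate element for each — at least 3. Hence 3 is optimal.

3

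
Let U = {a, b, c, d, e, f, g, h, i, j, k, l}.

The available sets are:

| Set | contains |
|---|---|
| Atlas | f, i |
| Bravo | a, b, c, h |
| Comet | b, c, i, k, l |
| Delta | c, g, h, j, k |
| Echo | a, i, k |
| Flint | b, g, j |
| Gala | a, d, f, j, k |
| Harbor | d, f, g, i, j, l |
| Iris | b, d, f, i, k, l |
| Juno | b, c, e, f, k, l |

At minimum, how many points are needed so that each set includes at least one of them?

The 3 points {b, i, j} hit every set.
No choice of 2 points meets every set, so 3 is the minimum.

3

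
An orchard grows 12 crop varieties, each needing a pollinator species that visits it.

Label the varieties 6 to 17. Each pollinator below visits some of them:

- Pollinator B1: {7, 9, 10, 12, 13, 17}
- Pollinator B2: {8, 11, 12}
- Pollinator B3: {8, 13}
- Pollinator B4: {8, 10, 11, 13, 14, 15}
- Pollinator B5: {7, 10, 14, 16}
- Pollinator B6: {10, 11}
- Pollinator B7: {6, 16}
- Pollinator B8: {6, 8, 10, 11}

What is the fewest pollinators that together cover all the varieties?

Take {B1, B4, B7}. Their union is {6, 7, 8, 9, 10, 11, 12, 13, 14, 15, 16, 17}, which is all 12 varieties.
Only B1 contains 9, so B1 is forced; the remaining 6 varieties need at least 2 more pollinators (each remaining pollinator adds at most 4) — so at least 3 pollinators are needed, and 3 is optimal.

3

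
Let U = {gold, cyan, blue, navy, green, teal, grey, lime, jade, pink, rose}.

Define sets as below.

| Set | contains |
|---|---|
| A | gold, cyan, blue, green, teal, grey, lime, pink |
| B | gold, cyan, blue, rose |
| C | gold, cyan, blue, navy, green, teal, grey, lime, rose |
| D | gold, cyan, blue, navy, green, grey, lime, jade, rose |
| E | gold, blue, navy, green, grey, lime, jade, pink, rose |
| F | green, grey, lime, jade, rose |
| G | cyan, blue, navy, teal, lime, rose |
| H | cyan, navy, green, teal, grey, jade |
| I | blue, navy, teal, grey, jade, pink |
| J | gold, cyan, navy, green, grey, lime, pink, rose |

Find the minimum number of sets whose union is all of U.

2

D and I cover everything between them: the union {gold, cyan, blue, navy, green, teal, grey, lime, jade, pink, rose} is all of U.
No single set has all 11 items (the largest, C, has 9), so 2 is optimal.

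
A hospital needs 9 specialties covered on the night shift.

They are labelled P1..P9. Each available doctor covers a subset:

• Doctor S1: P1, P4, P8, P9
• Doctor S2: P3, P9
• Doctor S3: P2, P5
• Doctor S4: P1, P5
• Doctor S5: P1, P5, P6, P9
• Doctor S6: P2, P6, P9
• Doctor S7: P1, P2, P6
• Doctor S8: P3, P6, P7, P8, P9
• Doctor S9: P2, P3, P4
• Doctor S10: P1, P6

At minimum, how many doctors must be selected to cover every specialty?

3

S1 and S3 and S8 together: S1 ∪ S3 ∪ S8 = {P1, P2, P3, P4, P5, P6, P7, P8, P9} — every specialty is covered.
Only S8 contains P7, so S8 is forced; the remaining 4 specialties need at least 2 more doctors (each remaining doctor adds at most 2) — so at least 3 doctors are needed, and 3 is optimal.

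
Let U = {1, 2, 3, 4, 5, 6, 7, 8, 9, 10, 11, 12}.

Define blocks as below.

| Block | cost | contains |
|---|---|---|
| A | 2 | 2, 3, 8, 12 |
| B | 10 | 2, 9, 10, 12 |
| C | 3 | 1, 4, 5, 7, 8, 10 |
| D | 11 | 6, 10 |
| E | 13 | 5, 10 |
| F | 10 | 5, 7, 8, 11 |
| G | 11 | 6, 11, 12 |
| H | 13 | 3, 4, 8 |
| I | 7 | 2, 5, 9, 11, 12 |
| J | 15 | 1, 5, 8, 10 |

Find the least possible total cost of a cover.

23

A, C, D, I together cover every point (A ∪ C ∪ D ∪ I = {1, 2, 3, 4, 5, 6, 7, 8, 9, 10, 11, 12}); total cost 2 + 3 + 11 + 7 = 23.
No covering selection has total cost below 23.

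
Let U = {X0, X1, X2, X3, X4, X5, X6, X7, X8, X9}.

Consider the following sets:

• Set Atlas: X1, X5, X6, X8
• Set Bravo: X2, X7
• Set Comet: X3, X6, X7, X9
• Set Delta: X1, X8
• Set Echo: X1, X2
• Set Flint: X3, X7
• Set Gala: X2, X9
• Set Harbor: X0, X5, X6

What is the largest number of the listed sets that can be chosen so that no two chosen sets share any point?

4

Delta, Flint, Gala, Harbor are pairwise disjoint (Delta={X1,X8}; Flint={X3,X7}; Gala={X2,X9}; Harbor={X0,X5,X6}).
Every remaining set overlaps one of these, and no 5 of the listed sets are pairwise disjoint, so 4 is the maximum.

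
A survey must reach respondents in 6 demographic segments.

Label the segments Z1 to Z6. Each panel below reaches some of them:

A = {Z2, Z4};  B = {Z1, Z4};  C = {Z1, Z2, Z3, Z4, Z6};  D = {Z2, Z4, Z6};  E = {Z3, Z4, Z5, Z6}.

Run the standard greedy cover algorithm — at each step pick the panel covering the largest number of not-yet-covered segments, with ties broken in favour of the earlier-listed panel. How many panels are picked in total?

2

Greedy: pick C (covers 5 new) → pick E (covers 1 new). Total picks: 2.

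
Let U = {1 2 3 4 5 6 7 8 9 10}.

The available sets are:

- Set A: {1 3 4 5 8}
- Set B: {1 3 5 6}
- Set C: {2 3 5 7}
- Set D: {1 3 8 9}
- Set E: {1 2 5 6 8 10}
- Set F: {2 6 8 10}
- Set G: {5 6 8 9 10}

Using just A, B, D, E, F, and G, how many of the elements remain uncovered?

Union of A, B, D, E, F, G = {1, 2, 3, 4, 5, 6, 8, 9, 10}.
Not covered: 7 — 1 element.

1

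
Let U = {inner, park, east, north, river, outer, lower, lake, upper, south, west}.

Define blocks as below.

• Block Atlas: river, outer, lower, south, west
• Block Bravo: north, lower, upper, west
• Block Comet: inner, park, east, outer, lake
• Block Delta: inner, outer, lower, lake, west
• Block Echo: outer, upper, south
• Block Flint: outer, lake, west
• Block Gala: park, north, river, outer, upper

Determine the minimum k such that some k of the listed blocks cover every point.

Atlas and Bravo and Comet together: Atlas ∪ Bravo ∪ Comet = {inner, park, east, north, river, outer, lower, lake, upper, south, west} — every point is covered.
Each block has at most 5 points, and 2·5 = 10 < 11 — so at least 3 blocks are needed, and 3 is optimal.

3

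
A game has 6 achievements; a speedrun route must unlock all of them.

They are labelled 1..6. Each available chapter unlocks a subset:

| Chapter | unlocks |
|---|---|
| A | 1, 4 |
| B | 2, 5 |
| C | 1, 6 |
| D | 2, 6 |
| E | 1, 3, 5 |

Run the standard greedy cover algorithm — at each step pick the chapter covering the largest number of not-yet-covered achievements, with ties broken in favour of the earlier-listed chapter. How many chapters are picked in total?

3

Greedy: pick E (covers 3 new) → pick D (covers 2 new) → pick A (covers 1 new). Total picks: 3.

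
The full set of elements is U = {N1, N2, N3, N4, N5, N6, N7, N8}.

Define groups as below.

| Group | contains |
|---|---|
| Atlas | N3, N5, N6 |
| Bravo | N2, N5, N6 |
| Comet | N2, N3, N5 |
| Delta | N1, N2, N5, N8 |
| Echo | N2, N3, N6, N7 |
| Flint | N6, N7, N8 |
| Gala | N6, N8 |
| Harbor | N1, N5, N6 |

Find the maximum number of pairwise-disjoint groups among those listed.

2

Comet, Gala are pairwise disjoint (Comet={N2,N3,N5}; Gala={N6,N8}).
Every remaining group overlaps one of these, and no 3 of the listed groups are pairwise disjoint, so 2 is the maximum.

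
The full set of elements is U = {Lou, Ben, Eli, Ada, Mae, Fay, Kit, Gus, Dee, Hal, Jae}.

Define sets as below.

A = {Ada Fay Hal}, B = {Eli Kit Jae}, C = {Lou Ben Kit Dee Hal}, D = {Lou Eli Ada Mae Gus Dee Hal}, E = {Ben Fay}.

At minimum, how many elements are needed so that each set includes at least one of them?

3

The 3 elements {Eli, Fay, Dee} hit every set.
No choice of 2 elements meets every set, so 3 is the minimum.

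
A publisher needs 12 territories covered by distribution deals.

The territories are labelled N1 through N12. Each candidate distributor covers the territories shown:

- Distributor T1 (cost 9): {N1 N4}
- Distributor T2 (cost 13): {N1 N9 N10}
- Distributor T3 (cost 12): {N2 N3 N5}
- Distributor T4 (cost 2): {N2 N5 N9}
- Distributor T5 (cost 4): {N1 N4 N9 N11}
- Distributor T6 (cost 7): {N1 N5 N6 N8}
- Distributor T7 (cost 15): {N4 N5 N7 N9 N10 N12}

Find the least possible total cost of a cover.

T3, T5, T6, T7 together cover every territory (T3 ∪ T5 ∪ T6 ∪ T7 = {N1, N2, N3, N4, N5, N6, N7, N8, N9, N10, N11, N12}); total cost 12 + 4 + 7 + 15 = 38.
The greedy pick T4, T5, T6, T7, T3 costs 40; no covering selection beats 38.

38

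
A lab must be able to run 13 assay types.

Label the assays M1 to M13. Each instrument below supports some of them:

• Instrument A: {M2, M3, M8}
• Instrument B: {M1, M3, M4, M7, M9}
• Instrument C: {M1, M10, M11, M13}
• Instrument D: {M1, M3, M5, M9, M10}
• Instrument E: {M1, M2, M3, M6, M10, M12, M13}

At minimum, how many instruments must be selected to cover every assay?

Take {A, B, C, D, E}. Their union is {M1, M2, M3, M4, M5, M6, M7, M8, M9, M10, M11, M12, M13}, which is all 13 assays.
No 4 of the 5 instruments cover everything (all 5 combinations miss at least one assay), so 5 is optimal.

5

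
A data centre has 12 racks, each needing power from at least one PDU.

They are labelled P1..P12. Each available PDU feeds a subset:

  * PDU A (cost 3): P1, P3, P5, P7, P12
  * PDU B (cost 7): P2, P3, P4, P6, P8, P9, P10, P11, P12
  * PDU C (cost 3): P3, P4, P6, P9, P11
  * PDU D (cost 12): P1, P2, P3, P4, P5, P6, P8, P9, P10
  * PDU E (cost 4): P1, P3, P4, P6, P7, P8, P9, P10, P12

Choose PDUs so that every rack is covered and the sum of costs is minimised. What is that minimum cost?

10

A, B together cover every rack (A ∪ B = {P1, P2, P3, P4, P5, P6, P7, P8, P9, P10, P11, P12}); total cost 3 + 7 = 10.
The greedy pick E, A, C, B costs 17; no covering selection beats 10.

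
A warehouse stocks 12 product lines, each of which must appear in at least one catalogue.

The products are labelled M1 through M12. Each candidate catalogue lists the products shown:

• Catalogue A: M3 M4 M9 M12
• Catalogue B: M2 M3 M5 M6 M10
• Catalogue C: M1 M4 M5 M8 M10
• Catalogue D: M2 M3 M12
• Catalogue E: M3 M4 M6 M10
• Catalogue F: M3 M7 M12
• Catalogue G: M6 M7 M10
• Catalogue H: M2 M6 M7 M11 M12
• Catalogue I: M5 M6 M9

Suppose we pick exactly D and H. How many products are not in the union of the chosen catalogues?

Union of D, H = {M2, M3, M6, M7, M11, M12}.
Not covered: M1, M4, M5, M8, M9, M10 — 6 products.

6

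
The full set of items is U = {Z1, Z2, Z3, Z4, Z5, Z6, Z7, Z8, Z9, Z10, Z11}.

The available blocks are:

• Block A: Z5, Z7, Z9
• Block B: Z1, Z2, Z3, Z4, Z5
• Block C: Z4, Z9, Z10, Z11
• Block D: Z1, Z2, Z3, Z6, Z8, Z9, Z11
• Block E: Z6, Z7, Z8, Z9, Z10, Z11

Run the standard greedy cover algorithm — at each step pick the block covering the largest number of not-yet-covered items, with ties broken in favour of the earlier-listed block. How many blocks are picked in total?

3

Greedy: pick D (covers 7 new) → pick A (covers 2 new) → pick C (covers 2 new). Total picks: 3.
(The true minimum cover uses only 2 blocks, so greedy is not optimal here.)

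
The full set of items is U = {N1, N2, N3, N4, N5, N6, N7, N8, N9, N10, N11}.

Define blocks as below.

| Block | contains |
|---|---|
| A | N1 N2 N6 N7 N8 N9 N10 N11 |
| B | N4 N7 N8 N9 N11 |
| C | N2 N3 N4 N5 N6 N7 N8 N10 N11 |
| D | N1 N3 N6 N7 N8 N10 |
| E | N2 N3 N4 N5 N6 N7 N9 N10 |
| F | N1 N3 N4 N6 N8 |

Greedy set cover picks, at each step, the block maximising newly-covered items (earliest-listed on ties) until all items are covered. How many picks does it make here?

2

Greedy: pick C (covers 9 new) → pick A (covers 2 new). Total picks: 2.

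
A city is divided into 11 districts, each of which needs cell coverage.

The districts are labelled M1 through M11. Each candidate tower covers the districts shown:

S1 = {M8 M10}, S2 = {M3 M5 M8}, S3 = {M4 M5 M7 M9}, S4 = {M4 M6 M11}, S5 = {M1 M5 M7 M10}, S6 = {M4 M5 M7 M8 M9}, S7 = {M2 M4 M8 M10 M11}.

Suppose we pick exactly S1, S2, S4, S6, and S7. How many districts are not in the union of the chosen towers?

1

Union of S1, S2, S4, S6, S7 = {M2, M3, M4, M5, M6, M7, M8, M9, M10, M11}.
Not covered: M1 — 1 district.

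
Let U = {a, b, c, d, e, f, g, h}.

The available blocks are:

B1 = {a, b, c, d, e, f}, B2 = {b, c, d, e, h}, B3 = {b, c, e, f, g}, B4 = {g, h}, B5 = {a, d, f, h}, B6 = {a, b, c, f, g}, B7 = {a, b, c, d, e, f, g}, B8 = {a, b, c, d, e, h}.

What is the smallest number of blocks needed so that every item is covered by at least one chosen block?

2

Take {B2, B7}. Their union is {a, b, c, d, e, f, g, h}, which is all 8 items.
No single block has all 8 items (the largest, B7, has 7), so 2 is optimal.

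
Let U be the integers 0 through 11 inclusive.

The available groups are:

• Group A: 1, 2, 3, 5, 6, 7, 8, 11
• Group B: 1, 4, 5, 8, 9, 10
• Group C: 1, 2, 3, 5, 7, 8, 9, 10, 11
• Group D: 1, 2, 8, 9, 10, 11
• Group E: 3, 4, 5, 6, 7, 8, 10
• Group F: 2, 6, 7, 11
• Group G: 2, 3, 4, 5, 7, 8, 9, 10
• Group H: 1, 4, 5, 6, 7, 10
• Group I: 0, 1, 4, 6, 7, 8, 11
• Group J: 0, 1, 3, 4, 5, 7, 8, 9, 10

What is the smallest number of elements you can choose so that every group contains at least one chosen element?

2

T = {2, 4} meets every group (each contains at least one member of T), and |T| = 2.
The groups B, F are pairwise disjoint, so any hitting set needs a separate element for each — at least 2. Hence 2 is optimal.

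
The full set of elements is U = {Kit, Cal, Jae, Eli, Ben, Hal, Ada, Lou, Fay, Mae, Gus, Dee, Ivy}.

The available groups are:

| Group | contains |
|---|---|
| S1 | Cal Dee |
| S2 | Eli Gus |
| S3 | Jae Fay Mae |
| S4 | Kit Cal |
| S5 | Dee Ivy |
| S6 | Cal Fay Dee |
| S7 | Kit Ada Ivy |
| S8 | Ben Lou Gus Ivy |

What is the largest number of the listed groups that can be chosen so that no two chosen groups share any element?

4

S1, S2, S3, S7 are pairwise disjoint (S1={Cal,Dee}; S2={Eli,Gus}; S3={Jae,Fay,Mae}; S7={Kit,Ada,Ivy}).
Every remaining group overlaps one of these, and no 5 of the listed groups are pairwise disjoint, so 4 is the maximum.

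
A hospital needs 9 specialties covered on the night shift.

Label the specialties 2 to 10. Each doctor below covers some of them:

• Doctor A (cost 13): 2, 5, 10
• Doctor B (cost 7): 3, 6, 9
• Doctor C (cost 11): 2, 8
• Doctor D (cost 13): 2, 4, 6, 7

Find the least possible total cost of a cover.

44

A, B, C, D together cover every specialty (A ∪ B ∪ C ∪ D = {2, 3, 4, 5, 6, 7, 8, 9, 10}); total cost 13 + 7 + 11 + 13 = 44.
No covering selection has total cost below 44.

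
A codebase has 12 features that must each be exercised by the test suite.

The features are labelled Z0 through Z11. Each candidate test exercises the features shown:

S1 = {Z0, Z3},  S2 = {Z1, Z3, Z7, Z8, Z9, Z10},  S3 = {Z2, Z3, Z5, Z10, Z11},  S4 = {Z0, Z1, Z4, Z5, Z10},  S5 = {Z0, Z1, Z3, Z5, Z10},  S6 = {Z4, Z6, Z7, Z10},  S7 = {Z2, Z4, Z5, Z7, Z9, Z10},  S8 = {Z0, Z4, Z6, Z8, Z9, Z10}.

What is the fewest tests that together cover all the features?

3

Take {S2, S3, S8}. Their union is {Z0, Z1, Z2, Z3, Z4, Z5, Z6, Z7, Z8, Z9, Z10, Z11}, which is all 12 features.
Only S3 contains Z11, so S3 is forced; the remaining 7 features need at least 2 more tests (each remaining test adds at most 5) — so at least 3 tests are needed, and 3 is optimal.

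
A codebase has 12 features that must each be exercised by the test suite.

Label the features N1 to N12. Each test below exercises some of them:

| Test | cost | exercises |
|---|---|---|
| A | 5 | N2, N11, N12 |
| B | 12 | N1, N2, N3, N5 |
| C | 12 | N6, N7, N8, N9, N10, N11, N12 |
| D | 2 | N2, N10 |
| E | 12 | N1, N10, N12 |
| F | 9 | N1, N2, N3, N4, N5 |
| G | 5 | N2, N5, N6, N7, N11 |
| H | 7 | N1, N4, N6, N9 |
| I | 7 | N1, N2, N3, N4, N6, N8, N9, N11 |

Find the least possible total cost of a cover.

19

A, D, G, I together cover every feature (A ∪ D ∪ G ∪ I = {N1, N2, N3, N4, N5, N6, N7, N8, N9, N10, N11, N12}); total cost 5 + 2 + 5 + 7 = 19.
No covering selection has total cost below 19.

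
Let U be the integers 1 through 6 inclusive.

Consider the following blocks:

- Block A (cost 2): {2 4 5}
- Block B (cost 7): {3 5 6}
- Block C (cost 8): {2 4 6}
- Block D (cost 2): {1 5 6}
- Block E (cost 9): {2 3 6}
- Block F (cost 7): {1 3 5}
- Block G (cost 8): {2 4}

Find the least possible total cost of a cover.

11

A, D, F together cover every point (A ∪ D ∪ F = {1, 2, 3, 4, 5, 6}); total cost 2 + 2 + 7 = 11.
No covering selection has total cost below 11.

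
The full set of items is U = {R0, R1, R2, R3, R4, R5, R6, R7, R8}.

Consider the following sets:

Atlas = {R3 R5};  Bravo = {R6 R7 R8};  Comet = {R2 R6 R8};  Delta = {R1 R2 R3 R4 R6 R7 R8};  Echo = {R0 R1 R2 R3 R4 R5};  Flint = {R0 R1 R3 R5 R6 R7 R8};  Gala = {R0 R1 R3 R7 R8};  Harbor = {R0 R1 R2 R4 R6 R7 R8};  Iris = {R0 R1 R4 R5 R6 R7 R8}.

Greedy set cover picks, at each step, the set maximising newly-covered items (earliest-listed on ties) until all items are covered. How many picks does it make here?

Greedy: pick Delta (covers 7 new) → pick Echo (covers 2 new). Total picks: 2.

2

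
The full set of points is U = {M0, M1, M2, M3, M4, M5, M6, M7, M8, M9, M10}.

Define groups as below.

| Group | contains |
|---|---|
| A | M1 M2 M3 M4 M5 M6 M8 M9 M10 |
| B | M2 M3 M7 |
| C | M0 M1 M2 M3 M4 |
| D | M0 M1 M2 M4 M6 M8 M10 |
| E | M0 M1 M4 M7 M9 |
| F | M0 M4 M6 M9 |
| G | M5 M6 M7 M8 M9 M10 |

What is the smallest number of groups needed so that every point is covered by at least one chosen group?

A and E cover everything between them: the union {M0, M1, M2, M3, M4, M5, M6, M7, M8, M9, M10} is all of U.
No single group has all 11 points (the largest, A, has 9), so 2 is optimal.

2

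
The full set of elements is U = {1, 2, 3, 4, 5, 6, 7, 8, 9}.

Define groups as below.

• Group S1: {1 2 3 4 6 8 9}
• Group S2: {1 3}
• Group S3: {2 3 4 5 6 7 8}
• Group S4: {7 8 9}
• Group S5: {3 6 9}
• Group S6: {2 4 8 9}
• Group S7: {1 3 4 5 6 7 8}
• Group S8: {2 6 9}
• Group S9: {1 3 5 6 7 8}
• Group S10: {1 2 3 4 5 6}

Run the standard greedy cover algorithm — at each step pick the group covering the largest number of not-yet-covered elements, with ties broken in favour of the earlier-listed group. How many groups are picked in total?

Greedy: pick S1 (covers 7 new) → pick S3 (covers 2 new). Total picks: 2.

2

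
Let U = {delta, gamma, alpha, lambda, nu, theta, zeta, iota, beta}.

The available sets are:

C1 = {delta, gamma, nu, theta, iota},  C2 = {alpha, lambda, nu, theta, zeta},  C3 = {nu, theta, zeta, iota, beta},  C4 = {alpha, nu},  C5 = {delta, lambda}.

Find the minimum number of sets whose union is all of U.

3

C1 and C2 and C3 together: C1 ∪ C2 ∪ C3 = {delta, gamma, alpha, lambda, nu, theta, zeta, iota, beta} — every point is covered.
Only C1 contains gamma, so C1 is forced; the remaining 4 points need at least 2 more sets (each remaining set adds at most 3) — so at least 3 sets are needed, and 3 is optimal.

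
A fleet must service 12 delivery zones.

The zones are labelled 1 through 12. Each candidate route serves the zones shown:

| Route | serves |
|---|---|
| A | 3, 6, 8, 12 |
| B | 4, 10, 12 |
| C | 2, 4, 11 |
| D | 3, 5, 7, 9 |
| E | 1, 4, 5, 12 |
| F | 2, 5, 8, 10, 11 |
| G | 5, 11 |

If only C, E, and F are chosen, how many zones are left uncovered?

4

Union of C, E, F = {1, 2, 4, 5, 8, 10, 11, 12}.
Not covered: 3, 6, 7, 9 — 4 zones.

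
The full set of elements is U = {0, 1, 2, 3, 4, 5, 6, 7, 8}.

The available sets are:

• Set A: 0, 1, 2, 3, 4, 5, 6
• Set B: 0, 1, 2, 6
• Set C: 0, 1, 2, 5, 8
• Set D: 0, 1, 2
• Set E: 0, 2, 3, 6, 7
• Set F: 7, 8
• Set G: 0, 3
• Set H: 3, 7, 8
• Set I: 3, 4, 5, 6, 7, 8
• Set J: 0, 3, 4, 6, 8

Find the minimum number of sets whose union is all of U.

2

Take {A, I}. Their union is {0, 1, 2, 3, 4, 5, 6, 7, 8}, which is all 9 elements.
No single set has all 9 elements (the largest, A, has 7), so 2 is optimal.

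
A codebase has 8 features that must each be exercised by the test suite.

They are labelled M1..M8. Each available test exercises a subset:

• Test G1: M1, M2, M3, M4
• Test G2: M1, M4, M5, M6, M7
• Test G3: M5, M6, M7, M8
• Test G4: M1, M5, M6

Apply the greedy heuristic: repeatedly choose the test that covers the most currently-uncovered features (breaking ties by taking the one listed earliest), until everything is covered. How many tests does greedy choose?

3

Greedy: pick G2 (covers 5 new) → pick G1 (covers 2 new) → pick G3 (covers 1 new). Total picks: 3.
(The true minimum cover uses only 2 tests, so greedy is not optimal here.)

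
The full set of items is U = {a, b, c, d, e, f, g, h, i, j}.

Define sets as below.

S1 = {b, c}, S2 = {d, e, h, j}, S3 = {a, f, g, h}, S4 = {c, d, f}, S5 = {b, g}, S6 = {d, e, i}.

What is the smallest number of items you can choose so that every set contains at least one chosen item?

The 3 items {c, d, g} hit every set.
The sets S1, S3, S6 are pairwise disjoint, so any hitting set needs a separate item for each — at least 3. Hence 3 is optimal.

3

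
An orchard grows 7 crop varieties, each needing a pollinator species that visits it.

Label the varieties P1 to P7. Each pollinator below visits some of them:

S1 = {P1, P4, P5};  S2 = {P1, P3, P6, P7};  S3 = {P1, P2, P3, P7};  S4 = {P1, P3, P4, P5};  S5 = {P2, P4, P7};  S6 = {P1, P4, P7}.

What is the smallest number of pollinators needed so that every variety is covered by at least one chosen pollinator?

3

S2 and S3 and S4 together: S2 ∪ S3 ∪ S4 = {P1, P2, P3, P4, P5, P6, P7} — every variety is covered.
Only S2 contains P6, so S2 is forced; the remaining 3 varieties need at least 2 more pollinators (each remaining pollinator adds at most 2) — so at least 3 pollinators are needed, and 3 is optimal.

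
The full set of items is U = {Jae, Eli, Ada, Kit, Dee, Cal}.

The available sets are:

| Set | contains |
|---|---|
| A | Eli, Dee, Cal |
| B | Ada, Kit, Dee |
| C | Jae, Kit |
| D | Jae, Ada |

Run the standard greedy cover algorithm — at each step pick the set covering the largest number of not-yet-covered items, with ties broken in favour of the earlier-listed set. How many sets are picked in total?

3

Greedy: pick A (covers 3 new) → pick B (covers 2 new) → pick C (covers 1 new). Total picks: 3.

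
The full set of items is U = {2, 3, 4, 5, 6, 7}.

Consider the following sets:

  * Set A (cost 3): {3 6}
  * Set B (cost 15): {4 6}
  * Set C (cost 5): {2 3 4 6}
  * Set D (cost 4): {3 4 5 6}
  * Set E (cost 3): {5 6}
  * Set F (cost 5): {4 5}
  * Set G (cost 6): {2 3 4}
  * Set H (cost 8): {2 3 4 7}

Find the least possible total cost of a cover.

11

E, H together cover every item (E ∪ H = {2, 3, 4, 5, 6, 7}); total cost 3 + 8 = 11.
The greedy pick D, H costs 12; no covering selection beats 11.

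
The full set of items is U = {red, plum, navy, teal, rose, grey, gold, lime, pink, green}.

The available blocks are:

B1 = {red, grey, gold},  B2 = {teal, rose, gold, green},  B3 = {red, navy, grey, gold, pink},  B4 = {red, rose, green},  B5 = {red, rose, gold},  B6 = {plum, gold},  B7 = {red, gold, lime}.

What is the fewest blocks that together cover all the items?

B2, B3, B6, and B7 cover everything between them: the union {red, plum, navy, teal, rose, grey, gold, lime, pink, green} is all of U.
Only B7 contains lime, so B7 is forced; the remaining 7 items need at least 3 more blocks (each remaining block adds at most 3) — so at least 4 blocks are needed, and 4 is optimal.

4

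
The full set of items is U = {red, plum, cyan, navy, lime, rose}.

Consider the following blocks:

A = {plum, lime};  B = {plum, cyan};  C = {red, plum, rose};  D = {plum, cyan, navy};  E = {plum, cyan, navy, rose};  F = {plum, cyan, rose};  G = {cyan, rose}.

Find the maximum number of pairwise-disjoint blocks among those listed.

2

A, G are pairwise disjoint (A={plum,lime}; G={cyan,rose}).
Every remaining block overlaps one of these, and no 3 of the listed blocks are pairwise disjoint, so 2 is the maximum.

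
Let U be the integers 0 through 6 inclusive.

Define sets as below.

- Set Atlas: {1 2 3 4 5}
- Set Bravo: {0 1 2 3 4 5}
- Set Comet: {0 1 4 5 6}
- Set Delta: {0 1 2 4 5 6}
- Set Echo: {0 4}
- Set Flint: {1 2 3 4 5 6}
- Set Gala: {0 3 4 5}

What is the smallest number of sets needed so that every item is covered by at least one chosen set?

Echo and Flint cover everything between them: the union {0, 1, 2, 3, 4, 5, 6} is all of U.
No single set has all 7 items (the largest, Bravo, has 6), so 2 is optimal.

2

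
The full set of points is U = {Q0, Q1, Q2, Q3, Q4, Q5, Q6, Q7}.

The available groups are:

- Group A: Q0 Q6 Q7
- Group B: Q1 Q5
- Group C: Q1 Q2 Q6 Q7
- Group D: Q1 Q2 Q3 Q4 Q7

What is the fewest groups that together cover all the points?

3

A and B and D together: A ∪ B ∪ D = {Q0, Q1, Q2, Q3, Q4, Q5, Q6, Q7} — every point is covered.
Only A contains Q0, so A is forced; the remaining 5 points need at least 2 more groups (each remaining group adds at most 4) — so at least 3 groups are needed, and 3 is optimal.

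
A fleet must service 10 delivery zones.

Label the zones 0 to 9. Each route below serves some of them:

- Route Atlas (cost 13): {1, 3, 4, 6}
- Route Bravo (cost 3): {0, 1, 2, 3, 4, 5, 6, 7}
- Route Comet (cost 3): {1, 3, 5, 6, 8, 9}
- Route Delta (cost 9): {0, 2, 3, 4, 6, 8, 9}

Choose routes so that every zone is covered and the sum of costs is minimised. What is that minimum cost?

Bravo, Comet together cover every zone (Bravo ∪ Comet = {0, 1, 2, 3, 4, 5, 6, 7, 8, 9}); total cost 3 + 3 = 6.
No covering selection has total cost below 6.

6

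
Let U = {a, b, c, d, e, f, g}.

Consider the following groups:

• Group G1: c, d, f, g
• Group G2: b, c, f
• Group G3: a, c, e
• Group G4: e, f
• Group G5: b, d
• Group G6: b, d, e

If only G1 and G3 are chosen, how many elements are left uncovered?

1

Union of G1, G3 = {a, c, d, e, f, g}.
Not covered: b — 1 element.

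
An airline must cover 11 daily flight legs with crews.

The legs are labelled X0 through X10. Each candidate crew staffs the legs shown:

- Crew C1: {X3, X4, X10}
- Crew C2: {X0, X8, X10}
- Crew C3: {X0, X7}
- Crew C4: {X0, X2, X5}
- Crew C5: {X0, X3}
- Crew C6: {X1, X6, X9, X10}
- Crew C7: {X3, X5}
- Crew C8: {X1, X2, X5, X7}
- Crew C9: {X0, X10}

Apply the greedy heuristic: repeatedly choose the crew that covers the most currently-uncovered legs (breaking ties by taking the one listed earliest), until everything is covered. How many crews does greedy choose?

Greedy: pick C6 (covers 4 new) → pick C4 (covers 3 new) → pick C1 (covers 2 new) → pick C2 (covers 1 new) → pick C3 (covers 1 new). Total picks: 5.
(The true minimum cover uses only 4 crews, so greedy is not optimal here.)

5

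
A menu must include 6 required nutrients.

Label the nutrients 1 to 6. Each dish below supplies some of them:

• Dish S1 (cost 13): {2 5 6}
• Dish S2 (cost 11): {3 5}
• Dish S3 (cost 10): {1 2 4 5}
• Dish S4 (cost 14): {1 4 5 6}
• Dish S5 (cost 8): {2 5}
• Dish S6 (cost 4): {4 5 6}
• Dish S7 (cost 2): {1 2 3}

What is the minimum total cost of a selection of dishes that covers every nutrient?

6

S6, S7 together cover every nutrient (S6 ∪ S7 = {1, 2, 3, 4, 5, 6}); total cost 4 + 2 = 6.
No covering selection has total cost below 6.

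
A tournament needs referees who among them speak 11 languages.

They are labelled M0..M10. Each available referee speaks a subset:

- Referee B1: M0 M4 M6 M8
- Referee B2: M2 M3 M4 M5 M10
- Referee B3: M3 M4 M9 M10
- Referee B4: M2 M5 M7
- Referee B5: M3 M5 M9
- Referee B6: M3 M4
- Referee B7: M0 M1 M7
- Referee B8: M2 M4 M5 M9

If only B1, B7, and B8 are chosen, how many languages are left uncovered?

2

Union of B1, B7, B8 = {M0, M1, M2, M4, M5, M6, M7, M8, M9}.
Not covered: M3, M10 — 2 languages.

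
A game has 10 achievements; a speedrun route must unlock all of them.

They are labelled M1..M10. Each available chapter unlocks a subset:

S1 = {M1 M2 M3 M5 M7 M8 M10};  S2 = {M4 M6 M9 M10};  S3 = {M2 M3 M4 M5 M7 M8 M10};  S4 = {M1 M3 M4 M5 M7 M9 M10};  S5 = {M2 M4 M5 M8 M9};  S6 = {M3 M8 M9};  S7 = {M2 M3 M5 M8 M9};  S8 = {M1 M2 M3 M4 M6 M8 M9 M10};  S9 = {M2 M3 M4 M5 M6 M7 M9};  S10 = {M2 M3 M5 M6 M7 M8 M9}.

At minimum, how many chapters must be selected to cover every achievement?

2

S4 and S10 together: S4 ∪ S10 = {M1, M2, M3, M4, M5, M6, M7, M8, M9, M10} — every achievement is covered.
No single chapter has all 10 achievements (the largest, S8, has 8), so 2 is optimal.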